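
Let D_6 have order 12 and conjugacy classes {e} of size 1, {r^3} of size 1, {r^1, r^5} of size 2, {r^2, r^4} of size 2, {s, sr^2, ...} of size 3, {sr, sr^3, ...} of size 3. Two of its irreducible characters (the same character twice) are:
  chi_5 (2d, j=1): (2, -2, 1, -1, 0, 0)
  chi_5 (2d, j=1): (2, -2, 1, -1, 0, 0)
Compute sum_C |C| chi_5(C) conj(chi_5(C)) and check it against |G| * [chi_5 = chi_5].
Sum = 12 = |G| = 12; so <chi_5, chi_5> = 1 (norm-1 confirms irreducibility).

Compute term by term over conjugacy classes (|C| * chi_5(C) * conj(chi_5(C))):
  1*(2)*conj(2) + 1*(-2)*conj(-2) + 2*(1)*conj(1) + 2*(-1)*conj(-1) + 3*(0)*conj(0) + 3*(0)*conj(0)
  = (4) + (4) + (2) + (2) + (0) + (0)
  = 12.
Dividing by |G| = 12 gives 12/12 = 1, matching the row-orthogonality relation <chi_5, chi_5> = [chi_5 = chi_5].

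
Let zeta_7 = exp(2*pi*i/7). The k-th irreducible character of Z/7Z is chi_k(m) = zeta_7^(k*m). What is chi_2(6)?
chi_2(6) = zeta_7^12 = exp(-4*I*pi/7)

Working: chi_2(6) = zeta_7^(2*6) = zeta_7^12. Since zeta_7^7 = 1, this equals zeta_7^5 = exp(2*pi*i*5/7) = exp(-4*I*pi/7).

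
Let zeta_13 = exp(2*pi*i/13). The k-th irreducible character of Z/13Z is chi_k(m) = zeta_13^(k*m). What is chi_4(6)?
chi_4(6) = zeta_13^24 = exp(-4*I*pi/13)

Solution. chi_4(6) = zeta_13^(4*6) = zeta_13^24. Since zeta_13^13 = 1, this equals zeta_13^11 = exp(2*pi*i*11/13) = exp(-4*I*pi/13).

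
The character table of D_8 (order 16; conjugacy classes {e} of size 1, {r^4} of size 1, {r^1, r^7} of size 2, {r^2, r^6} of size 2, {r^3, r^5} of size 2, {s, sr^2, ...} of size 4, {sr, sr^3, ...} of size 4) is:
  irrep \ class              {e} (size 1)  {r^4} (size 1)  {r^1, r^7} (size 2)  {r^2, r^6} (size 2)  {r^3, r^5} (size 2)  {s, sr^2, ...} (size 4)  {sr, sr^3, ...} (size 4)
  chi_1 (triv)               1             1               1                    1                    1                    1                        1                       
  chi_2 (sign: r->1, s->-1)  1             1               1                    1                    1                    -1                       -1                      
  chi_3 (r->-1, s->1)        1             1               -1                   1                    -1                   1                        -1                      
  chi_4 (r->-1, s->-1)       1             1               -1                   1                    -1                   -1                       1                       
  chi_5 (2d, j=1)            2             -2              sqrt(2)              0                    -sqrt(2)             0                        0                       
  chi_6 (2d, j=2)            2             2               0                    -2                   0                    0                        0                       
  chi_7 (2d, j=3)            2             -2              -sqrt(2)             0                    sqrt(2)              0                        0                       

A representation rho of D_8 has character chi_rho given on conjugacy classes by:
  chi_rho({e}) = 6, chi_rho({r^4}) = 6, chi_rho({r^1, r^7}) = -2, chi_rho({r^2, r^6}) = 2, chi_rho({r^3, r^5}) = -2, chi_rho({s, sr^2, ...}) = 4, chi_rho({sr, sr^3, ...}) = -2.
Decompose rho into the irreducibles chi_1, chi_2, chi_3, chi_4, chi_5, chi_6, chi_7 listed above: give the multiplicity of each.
Multiplicities: chi_1: 1, chi_2: 0, chi_3: 3, chi_4: 0, chi_5: 0, chi_6: 1, chi_7: 0.

Details: Use <chi_rho, chi> = (1/|G|) sum_C |C| * chi_rho(C) * conj(chi(C)) with |G| = 16 for each irreducible chi in the table:
  <chi_rho, chi_1> = (1/16)[1*(6)*conj(1) + 1*(6)*conj(1) + 2*(-2)*conj(1) + 2*(2)*conj(1) + 2*(-2)*conj(1) + 4*(4)*conj(1) + 4*(-2)*conj(1)]
      = (1/16)[(6) + (6) + (-4) + (4) + (-4) + (16) + (-8)] = 16/16 = 1
  <chi_rho, chi_2> = (1/16)[1*(6)*conj(1) + 1*(6)*conj(1) + 2*(-2)*conj(1) + 2*(2)*conj(1) + 2*(-2)*conj(1) + 4*(4)*conj(-1) + 4*(-2)*conj(-1)]
      = (1/16)[(6) + (6) + (-4) + (4) + (-4) + (-16) + (8)] = 0/16 = 0
  <chi_rho, chi_3> = (1/16)[1*(6)*conj(1) + 1*(6)*conj(1) + 2*(-2)*conj(-1) + 2*(2)*conj(1) + 2*(-2)*conj(-1) + 4*(4)*conj(1) + 4*(-2)*conj(-1)]
      = (1/16)[(6) + (6) + (4) + (4) + (4) + (16) + (8)] = 48/16 = 3
  <chi_rho, chi_4> = (1/16)[1*(6)*conj(1) + 1*(6)*conj(1) + 2*(-2)*conj(-1) + 2*(2)*conj(1) + 2*(-2)*conj(-1) + 4*(4)*conj(-1) + 4*(-2)*conj(1)]
      = (1/16)[(6) + (6) + (4) + (4) + (4) + (-16) + (-8)] = 0/16 = 0
  <chi_rho, chi_5> = (1/16)[1*(6)*conj(2) + 1*(6)*conj(-2) + 2*(-2)*conj(sqrt(2)) + 2*(2)*conj(0) + 2*(-2)*conj(-sqrt(2)) + 4*(4)*conj(0) + 4*(-2)*conj(0)]
      = (1/16)[(12) + (-12) + (-4*sqrt(2)) + (0) + (4*sqrt(2)) + (0) + (0)] = 0/16 = 0
  <chi_rho, chi_6> = (1/16)[1*(6)*conj(2) + 1*(6)*conj(2) + 2*(-2)*conj(0) + 2*(2)*conj(-2) + 2*(-2)*conj(0) + 4*(4)*conj(0) + 4*(-2)*conj(0)]
      = (1/16)[(12) + (12) + (0) + (-8) + (0) + (0) + (0)] = 16/16 = 1
  <chi_rho, chi_7> = (1/16)[1*(6)*conj(2) + 1*(6)*conj(-2) + 2*(-2)*conj(-sqrt(2)) + 2*(2)*conj(0) + 2*(-2)*conj(sqrt(2)) + 4*(4)*conj(0) + 4*(-2)*conj(0)]
      = (1/16)[(12) + (-12) + (4*sqrt(2)) + (0) + (-4*sqrt(2)) + (0) + (0)] = 0/16 = 0
Dimension check: dim(rho) = sum (mult * dim) = 1*1 + 0*1 + 3*1 + 0*1 + 0*2 + 1*2 + 0*2 = 6 = chi_rho(e) = 6.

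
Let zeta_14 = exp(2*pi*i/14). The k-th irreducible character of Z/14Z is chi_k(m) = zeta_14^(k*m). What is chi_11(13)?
chi_11(13) = zeta_14^143 = exp(3*I*pi/7)

Details: chi_11(13) = zeta_14^(11*13) = zeta_14^143. Since zeta_14^14 = 1, this equals zeta_14^3 = exp(2*pi*i*3/14) = exp(3*I*pi/7).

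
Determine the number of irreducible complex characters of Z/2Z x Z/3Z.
6

Solution. The number of irreducible complex representations of a finite group equals its number of conjugacy classes. Z/2Z x Z/3Z is abelian of order 6, so every element is its own conjugacy class: 6 classes, so Z/2Z x Z/3Z (order 6) has exactly 6 irreducible complex representations.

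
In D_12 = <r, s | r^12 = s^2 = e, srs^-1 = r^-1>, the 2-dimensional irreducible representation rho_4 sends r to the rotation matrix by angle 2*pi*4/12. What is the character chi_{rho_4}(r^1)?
chi_{rho_4}(r^1) = 2*cos(2*pi*4*1/12) = -1

Justification: rho_4(r^1) is rotation by angle 2*pi*4*1/12, whose trace is 2*cos(2*pi*4*1/12) = -1.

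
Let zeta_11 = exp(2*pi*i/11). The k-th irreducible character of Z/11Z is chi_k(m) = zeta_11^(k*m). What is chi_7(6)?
chi_7(6) = zeta_11^42 = exp(-4*I*pi/11)

Working: chi_7(6) = zeta_11^(7*6) = zeta_11^42. Since zeta_11^11 = 1, this equals zeta_11^9 = exp(2*pi*i*9/11) = exp(-4*I*pi/11).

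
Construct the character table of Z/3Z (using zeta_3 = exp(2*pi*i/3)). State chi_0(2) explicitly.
Character table of Z/3Z (irreps indexed chi_0,...,chi_2 with chi_k(m) = zeta_3^(k*m), zeta_3 = exp(2*pi*i/3)):
  irrep \ class  {0} (size 1)  {1} (size 1)    {2} (size 1)  
  chi_0          1             1               1             
  chi_1          1             exp(2*I*pi/3)   exp(-2*I*pi/3)
  chi_2          1             exp(-2*I*pi/3)  exp(2*I*pi/3) 

Spot check: chi_0(2) = zeta_3^(0*2) = zeta_3^0 = 1.

Argument: Z/3Z is abelian, so all 3 irreducible complex representations are 1-dimensional. They are given by chi_k(m) = zeta_3^(k*m) for k = 0,...,2. Row orthogonality: sum_m chi_k(m) conj(chi_l(m)) = 3 * [k = l].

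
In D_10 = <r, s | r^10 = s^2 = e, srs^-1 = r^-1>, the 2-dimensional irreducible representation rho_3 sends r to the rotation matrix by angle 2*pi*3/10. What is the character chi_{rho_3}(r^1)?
chi_{rho_3}(r^1) = 2*cos(2*pi*3*1/10) = 1/2 - sqrt(5)/2

Proof sketch: rho_3(r^1) is rotation by angle 2*pi*3*1/10, whose trace is 2*cos(2*pi*3*1/10) = 1/2 - sqrt(5)/2.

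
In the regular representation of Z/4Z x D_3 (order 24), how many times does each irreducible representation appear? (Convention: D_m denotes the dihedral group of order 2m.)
Each irreducible V_i of dimension d_i appears with multiplicity d_i, i.e. rho_reg = (direct sum over all irreducibles V_i) d_i V_i. The irreducible dimensions for Z/4Z x D_3 are 1, 1, 1, 1, 1, 1, 1, 1, 2, 2, 2, 2: 8 irreducibles of dimension 1, each with multiplicity 1; 4 irreducibles of dimension 2, each with multiplicity 2. Total dimension 8*1*1 + 4*2*2 = 24 = |G|.

Explanation: General theorem: in the regular representation of a finite group G, each irreducible appears with multiplicity equal to its dimension. Check: dim(rho_reg) = sum d_i^2 = 1 + 1 + 1 + 1 + 1 + 1 + 1 + 1 + 4 + 4 + 4 + 4 = 24 = |G|.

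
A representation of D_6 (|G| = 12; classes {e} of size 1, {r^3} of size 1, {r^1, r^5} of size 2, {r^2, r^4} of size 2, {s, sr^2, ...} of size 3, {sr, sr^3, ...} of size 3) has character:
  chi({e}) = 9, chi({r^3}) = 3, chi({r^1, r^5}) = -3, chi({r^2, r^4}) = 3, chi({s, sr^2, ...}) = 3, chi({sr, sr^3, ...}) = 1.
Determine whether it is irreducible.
Not irreducible (reducible): <chi, chi> = 13 > 1.

<chi, chi> = (1/|G|) sum_C |C| * |chi(C)|^2 = (1/12)[1*|9|^2 + 1*|3|^2 + 2*|-3|^2 + 2*|3|^2 + 3*|3|^2 + 3*|1|^2]
  = (1/12)[(81) + (9) + (18) + (18) + (27) + (3)] = 156/12 = 13.
A character is irreducible iff <chi, chi> = 1, so this representation is reducible.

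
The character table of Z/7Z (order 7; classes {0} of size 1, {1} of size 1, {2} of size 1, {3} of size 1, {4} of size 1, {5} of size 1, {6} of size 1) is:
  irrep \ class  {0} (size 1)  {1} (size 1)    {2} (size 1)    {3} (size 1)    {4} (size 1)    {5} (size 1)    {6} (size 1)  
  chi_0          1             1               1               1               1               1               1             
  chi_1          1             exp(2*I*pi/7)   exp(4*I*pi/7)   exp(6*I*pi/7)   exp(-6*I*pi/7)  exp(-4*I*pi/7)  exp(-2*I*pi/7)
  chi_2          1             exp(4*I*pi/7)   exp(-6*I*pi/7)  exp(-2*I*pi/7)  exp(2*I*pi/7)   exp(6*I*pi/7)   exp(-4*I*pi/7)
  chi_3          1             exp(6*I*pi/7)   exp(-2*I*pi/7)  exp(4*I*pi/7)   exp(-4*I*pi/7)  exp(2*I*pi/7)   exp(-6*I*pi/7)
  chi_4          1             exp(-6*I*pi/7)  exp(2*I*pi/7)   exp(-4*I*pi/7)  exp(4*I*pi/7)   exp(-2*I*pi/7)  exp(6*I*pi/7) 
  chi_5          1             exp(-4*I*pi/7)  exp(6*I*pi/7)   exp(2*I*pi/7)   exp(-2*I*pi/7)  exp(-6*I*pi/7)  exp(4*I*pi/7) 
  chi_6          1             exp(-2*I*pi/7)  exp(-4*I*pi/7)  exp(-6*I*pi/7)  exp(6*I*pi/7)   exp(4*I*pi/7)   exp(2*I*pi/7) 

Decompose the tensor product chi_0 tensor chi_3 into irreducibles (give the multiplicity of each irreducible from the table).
chi_0 tensor chi_3 = chi_3 (all other irreducibles have multiplicity 0).

Argument: The character of a tensor product is the pointwise product (chi_0 * chi_3)(C) = chi_0(C) * chi_3(C):
  {0}: (1)*(1), {1}: (1)*(exp(6*I*pi/7)), {2}: (1)*(exp(-2*I*pi/7)), {3}: (1)*(exp(4*I*pi/7)), {4}: (1)*(exp(-4*I*pi/7)), {5}: (1)*(exp(2*I*pi/7)), {6}: (1)*(exp(-6*I*pi/7))
so (chi_0 * chi_3) takes values
  {0} -> 1, {1} -> exp(6*I*pi/7), {2} -> exp(-2*I*pi/7), {3} -> exp(4*I*pi/7), {4} -> exp(-4*I*pi/7), {5} -> exp(2*I*pi/7), {6} -> exp(-6*I*pi/7).
Now take the inner product of this character with each irreducible chi from the table, <chi_0*chi_3, chi> = (1/7) sum_C |C| (chi_0*chi_3)(C) conj(chi(C)):
  <chi_0*chi_3, chi_0> = (1/7)[1*(1)*conj(1) + 1*(exp(6*I*pi/7))*conj(1) + 1*(exp(-2*I*pi/7))*conj(1) + 1*(exp(4*I*pi/7))*conj(1) + 1*(exp(-4*I*pi/7))*conj(1) + 1*(exp(2*I*pi/7))*conj(1) + 1*(exp(-6*I*pi/7))*conj(1)]
      = (1/7)[(1) + (exp(6*I*pi/7)) + (exp(-2*I*pi/7)) + (exp(4*I*pi/7)) + (exp(-4*I*pi/7)) + (exp(2*I*pi/7)) + (exp(-6*I*pi/7))] = 0/7 = 0
  <chi_0*chi_3, chi_1> = (1/7)[1*(1)*conj(1) + 1*(exp(6*I*pi/7))*conj(exp(2*I*pi/7)) + 1*(exp(-2*I*pi/7))*conj(exp(4*I*pi/7)) + 1*(exp(4*I*pi/7))*conj(exp(6*I*pi/7)) + 1*(exp(-4*I*pi/7))*conj(exp(-6*I*pi/7)) + 1*(exp(2*I*pi/7))*conj(exp(-4*I*pi/7)) + 1*(exp(-6*I*pi/7))*conj(exp(-2*I*pi/7))]
      = (1/7)[(1) + (exp(4*I*pi/7)) + (exp(-6*I*pi/7)) + (exp(-2*I*pi/7)) + (exp(2*I*pi/7)) + (exp(6*I*pi/7)) + (exp(-4*I*pi/7))] = 0/7 = 0
  <chi_0*chi_3, chi_2> = (1/7)[1*(1)*conj(1) + 1*(exp(6*I*pi/7))*conj(exp(4*I*pi/7)) + 1*(exp(-2*I*pi/7))*conj(exp(-6*I*pi/7)) + 1*(exp(4*I*pi/7))*conj(exp(-2*I*pi/7)) + 1*(exp(-4*I*pi/7))*conj(exp(2*I*pi/7)) + 1*(exp(2*I*pi/7))*conj(exp(6*I*pi/7)) + 1*(exp(-6*I*pi/7))*conj(exp(-4*I*pi/7))]
      = (1/7)[(1) + (exp(2*I*pi/7)) + (exp(4*I*pi/7)) + (exp(6*I*pi/7)) + (exp(-6*I*pi/7)) + (exp(-4*I*pi/7)) + (exp(-2*I*pi/7))] = 0/7 = 0
  <chi_0*chi_3, chi_3> = (1/7)[1*(1)*conj(1) + 1*(exp(6*I*pi/7))*conj(exp(6*I*pi/7)) + 1*(exp(-2*I*pi/7))*conj(exp(-2*I*pi/7)) + 1*(exp(4*I*pi/7))*conj(exp(4*I*pi/7)) + 1*(exp(-4*I*pi/7))*conj(exp(-4*I*pi/7)) + 1*(exp(2*I*pi/7))*conj(exp(2*I*pi/7)) + 1*(exp(-6*I*pi/7))*conj(exp(-6*I*pi/7))]
      = (1/7)[(1) + (1) + (1) + (1) + (1) + (1) + (1)] = 7/7 = 1
  <chi_0*chi_3, chi_4> = (1/7)[1*(1)*conj(1) + 1*(exp(6*I*pi/7))*conj(exp(-6*I*pi/7)) + 1*(exp(-2*I*pi/7))*conj(exp(2*I*pi/7)) + 1*(exp(4*I*pi/7))*conj(exp(-4*I*pi/7)) + 1*(exp(-4*I*pi/7))*conj(exp(4*I*pi/7)) + 1*(exp(2*I*pi/7))*conj(exp(-2*I*pi/7)) + 1*(exp(-6*I*pi/7))*conj(exp(6*I*pi/7))]
      = (1/7)[(1) + (exp(-2*I*pi/7)) + (exp(-4*I*pi/7)) + (exp(-6*I*pi/7)) + (exp(6*I*pi/7)) + (exp(4*I*pi/7)) + (exp(2*I*pi/7))] = 0/7 = 0
  <chi_0*chi_3, chi_5> = (1/7)[1*(1)*conj(1) + 1*(exp(6*I*pi/7))*conj(exp(-4*I*pi/7)) + 1*(exp(-2*I*pi/7))*conj(exp(6*I*pi/7)) + 1*(exp(4*I*pi/7))*conj(exp(2*I*pi/7)) + 1*(exp(-4*I*pi/7))*conj(exp(-2*I*pi/7)) + 1*(exp(2*I*pi/7))*conj(exp(-6*I*pi/7)) + 1*(exp(-6*I*pi/7))*conj(exp(4*I*pi/7))]
      = (1/7)[(1) + (exp(-4*I*pi/7)) + (exp(6*I*pi/7)) + (exp(2*I*pi/7)) + (exp(-2*I*pi/7)) + (exp(-6*I*pi/7)) + (exp(4*I*pi/7))] = 0/7 = 0
  <chi_0*chi_3, chi_6> = (1/7)[1*(1)*conj(1) + 1*(exp(6*I*pi/7))*conj(exp(-2*I*pi/7)) + 1*(exp(-2*I*pi/7))*conj(exp(-4*I*pi/7)) + 1*(exp(4*I*pi/7))*conj(exp(-6*I*pi/7)) + 1*(exp(-4*I*pi/7))*conj(exp(6*I*pi/7)) + 1*(exp(2*I*pi/7))*conj(exp(4*I*pi/7)) + 1*(exp(-6*I*pi/7))*conj(exp(2*I*pi/7))]
      = (1/7)[(1) + (exp(-6*I*pi/7)) + (exp(2*I*pi/7)) + (exp(-4*I*pi/7)) + (exp(4*I*pi/7)) + (exp(-2*I*pi/7)) + (exp(6*I*pi/7))] = 0/7 = 0
(Exp terms are combined using exp(i*s)*conj(exp(i*t)) = exp(i*(s-t)), and sums of them are collapsed using the identity that for every m > 1 the m distinct m-th roots of unity sum to 0, e.g. 1 + exp(2*I*pi/3) + exp(-2*I*pi/3) = 0.)
Hence the multiplicities are chi_3: 1. Dimension check: dim(chi_0)*dim(chi_3) = 1*1 = 1 and sum (mult * dim) = 1*1 = 1.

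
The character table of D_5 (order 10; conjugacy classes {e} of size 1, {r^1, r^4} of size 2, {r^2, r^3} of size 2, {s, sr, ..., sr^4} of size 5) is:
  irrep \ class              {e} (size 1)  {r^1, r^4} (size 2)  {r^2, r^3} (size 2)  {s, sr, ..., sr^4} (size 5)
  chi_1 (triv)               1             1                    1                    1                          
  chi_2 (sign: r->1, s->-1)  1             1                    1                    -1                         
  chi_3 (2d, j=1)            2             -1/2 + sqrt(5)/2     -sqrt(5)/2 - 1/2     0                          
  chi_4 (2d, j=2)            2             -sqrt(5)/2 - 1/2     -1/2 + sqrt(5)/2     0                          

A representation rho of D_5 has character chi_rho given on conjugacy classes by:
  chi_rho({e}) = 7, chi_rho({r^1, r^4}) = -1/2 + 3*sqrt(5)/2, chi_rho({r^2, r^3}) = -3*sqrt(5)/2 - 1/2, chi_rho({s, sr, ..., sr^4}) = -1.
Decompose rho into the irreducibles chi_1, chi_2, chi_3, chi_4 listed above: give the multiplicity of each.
Multiplicities: chi_1: 0, chi_2: 1, chi_3: 3, chi_4: 0.

Argument: Use <chi_rho, chi> = (1/|G|) sum_C |C| * chi_rho(C) * conj(chi(C)) with |G| = 10 for each irreducible chi in the table:
  <chi_rho, chi_1> = (1/10)[1*(7)*conj(1) + 2*(-1/2 + 3*sqrt(5)/2)*conj(1) + 2*(-3*sqrt(5)/2 - 1/2)*conj(1) + 5*(-1)*conj(1)]
      = (1/10)[(7) + (-1 + 3*sqrt(5)) + (-3*sqrt(5) - 1) + (-5)] = 0/10 = 0
  <chi_rho, chi_2> = (1/10)[1*(7)*conj(1) + 2*(-1/2 + 3*sqrt(5)/2)*conj(1) + 2*(-3*sqrt(5)/2 - 1/2)*conj(1) + 5*(-1)*conj(-1)]
      = (1/10)[(7) + (-1 + 3*sqrt(5)) + (-3*sqrt(5) - 1) + (5)] = 10/10 = 1
  <chi_rho, chi_3> = (1/10)[1*(7)*conj(2) + 2*(-1/2 + 3*sqrt(5)/2)*conj(-1/2 + sqrt(5)/2) + 2*(-3*sqrt(5)/2 - 1/2)*conj(-sqrt(5)/2 - 1/2) + 5*(-1)*conj(0)]
      = (1/10)[(14) + (8 - 2*sqrt(5)) + (2*sqrt(5) + 8) + (0)] = 30/10 = 3
  <chi_rho, chi_4> = (1/10)[1*(7)*conj(2) + 2*(-1/2 + 3*sqrt(5)/2)*conj(-sqrt(5)/2 - 1/2) + 2*(-3*sqrt(5)/2 - 1/2)*conj(-1/2 + sqrt(5)/2) + 5*(-1)*conj(0)]
      = (1/10)[(14) + (-7 - sqrt(5)) + (-7 + sqrt(5)) + (0)] = 0/10 = 0
Dimension check: dim(rho) = sum (mult * dim) = 0*1 + 1*1 + 3*2 + 0*2 = 7 = chi_rho(e) = 7.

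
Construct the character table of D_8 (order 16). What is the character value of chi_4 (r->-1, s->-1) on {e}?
Conjugacy classes: {e} of size 1, {r^4} of size 1, {r^1, r^7} of size 2, {r^2, r^6} of size 2, {r^3, r^5} of size 2, {s, sr^2, ...} of size 4, {sr, sr^3, ...} of size 4.
Character table:
  irrep \ class              {e} (size 1)  {r^4} (size 1)  {r^1, r^7} (size 2)  {r^2, r^6} (size 2)  {r^3, r^5} (size 2)  {s, sr^2, ...} (size 4)  {sr, sr^3, ...} (size 4)
  chi_1 (triv)               1             1               1                    1                    1                    1                        1                       
  chi_2 (sign: r->1, s->-1)  1             1               1                    1                    1                    -1                       -1                      
  chi_3 (r->-1, s->1)        1             1               -1                   1                    -1                   1                        -1                      
  chi_4 (r->-1, s->-1)       1             1               -1                   1                    -1                   -1                       1                       
  chi_5 (2d, j=1)            2             -2              sqrt(2)              0                    -sqrt(2)             0                        0                       
  chi_6 (2d, j=2)            2             2               0                    -2                   0                    0                        0                       
  chi_7 (2d, j=3)            2             -2              -sqrt(2)             0                    sqrt(2)              0                        0                       

Spot check: chi_4 (r->-1, s->-1) on {e} = 1.

Argument: D_8 has order 2*8 = 16 with 7 conjugacy classes, hence 7 irreducibles. Sum of squared dims 1 + 1 + 1 + 1 + 4 + 4 + 4 = 16 = |G|. Linear characters come from the abelianisation; the 2-dimensional irreps have character r^k -> 2*cos(2*pi*j*k/8), reflections -> 0.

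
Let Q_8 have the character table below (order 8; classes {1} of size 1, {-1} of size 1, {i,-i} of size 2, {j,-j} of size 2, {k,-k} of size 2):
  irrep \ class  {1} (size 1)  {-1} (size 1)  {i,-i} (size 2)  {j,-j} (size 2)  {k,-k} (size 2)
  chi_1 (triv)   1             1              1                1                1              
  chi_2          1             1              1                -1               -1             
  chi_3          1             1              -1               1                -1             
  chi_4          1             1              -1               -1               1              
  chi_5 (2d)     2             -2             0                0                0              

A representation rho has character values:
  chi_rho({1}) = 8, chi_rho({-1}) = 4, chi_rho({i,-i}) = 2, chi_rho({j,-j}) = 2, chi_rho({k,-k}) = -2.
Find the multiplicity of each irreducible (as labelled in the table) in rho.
Multiplicities: chi_1: 2, chi_2: 2, chi_3: 2, chi_4: 0, chi_5: 1.

Why: Use <chi_rho, chi> = (1/|G|) sum_C |C| * chi_rho(C) * conj(chi(C)) with |G| = 8 for each irreducible chi in the table:
  <chi_rho, chi_1> = (1/8)[1*(8)*conj(1) + 1*(4)*conj(1) + 2*(2)*conj(1) + 2*(2)*conj(1) + 2*(-2)*conj(1)]
      = (1/8)[(8) + (4) + (4) + (4) + (-4)] = 16/8 = 2
  <chi_rho, chi_2> = (1/8)[1*(8)*conj(1) + 1*(4)*conj(1) + 2*(2)*conj(1) + 2*(2)*conj(-1) + 2*(-2)*conj(-1)]
      = (1/8)[(8) + (4) + (4) + (-4) + (4)] = 16/8 = 2
  <chi_rho, chi_3> = (1/8)[1*(8)*conj(1) + 1*(4)*conj(1) + 2*(2)*conj(-1) + 2*(2)*conj(1) + 2*(-2)*conj(-1)]
      = (1/8)[(8) + (4) + (-4) + (4) + (4)] = 16/8 = 2
  <chi_rho, chi_4> = (1/8)[1*(8)*conj(1) + 1*(4)*conj(1) + 2*(2)*conj(-1) + 2*(2)*conj(-1) + 2*(-2)*conj(1)]
      = (1/8)[(8) + (4) + (-4) + (-4) + (-4)] = 0/8 = 0
  <chi_rho, chi_5> = (1/8)[1*(8)*conj(2) + 1*(4)*conj(-2) + 2*(2)*conj(0) + 2*(2)*conj(0) + 2*(-2)*conj(0)]
      = (1/8)[(16) + (-8) + (0) + (0) + (0)] = 8/8 = 1
Dimension check: dim(rho) = sum (mult * dim) = 2*1 + 2*1 + 2*1 + 0*1 + 1*2 = 8 = chi_rho(e) = 8.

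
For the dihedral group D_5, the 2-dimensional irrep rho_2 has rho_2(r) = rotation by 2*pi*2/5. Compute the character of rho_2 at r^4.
chi_{rho_2}(r^4) = 2*cos(2*pi*2*4/5) = -sqrt(5)/2 - 1/2

Justification: rho_2(r^4) is rotation by angle 2*pi*2*4/5, whose trace is 2*cos(2*pi*2*4/5) = -sqrt(5)/2 - 1/2.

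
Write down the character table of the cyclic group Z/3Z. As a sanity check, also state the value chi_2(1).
Character table of Z/3Z (irreps indexed chi_0,...,chi_2 with chi_k(m) = zeta_3^(k*m), zeta_3 = exp(2*pi*i/3)):
  irrep \ class  {0} (size 1)  {1} (size 1)    {2} (size 1)  
  chi_0          1             1               1             
  chi_1          1             exp(2*I*pi/3)   exp(-2*I*pi/3)
  chi_2          1             exp(-2*I*pi/3)  exp(2*I*pi/3) 

Spot check: chi_2(1) = zeta_3^(2*1) = zeta_3^2 = exp(-2*I*pi/3).

Justification: Z/3Z is abelian, so all 3 irreducible complex representations are 1-dimensional. They are given by chi_k(m) = zeta_3^(k*m) for k = 0,...,2. Row orthogonality: sum_m chi_k(m) conj(chi_l(m)) = 3 * [k = l].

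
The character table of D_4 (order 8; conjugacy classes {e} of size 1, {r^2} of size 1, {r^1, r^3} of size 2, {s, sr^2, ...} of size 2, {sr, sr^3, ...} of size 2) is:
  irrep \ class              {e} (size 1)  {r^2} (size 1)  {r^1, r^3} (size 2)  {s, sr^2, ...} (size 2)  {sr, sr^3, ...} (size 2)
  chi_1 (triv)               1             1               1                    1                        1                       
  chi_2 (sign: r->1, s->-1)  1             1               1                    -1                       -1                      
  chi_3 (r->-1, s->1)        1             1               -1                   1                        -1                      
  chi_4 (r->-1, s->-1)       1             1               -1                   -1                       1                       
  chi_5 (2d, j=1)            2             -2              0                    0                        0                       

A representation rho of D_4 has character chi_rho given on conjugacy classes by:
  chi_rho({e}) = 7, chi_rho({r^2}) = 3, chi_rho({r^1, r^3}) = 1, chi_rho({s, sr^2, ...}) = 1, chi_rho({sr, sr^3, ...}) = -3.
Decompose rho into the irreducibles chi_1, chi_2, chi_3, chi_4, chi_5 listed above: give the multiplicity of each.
Multiplicities: chi_1: 1, chi_2: 2, chi_3: 2, chi_4: 0, chi_5: 1.

Justification: Use <chi_rho, chi> = (1/|G|) sum_C |C| * chi_rho(C) * conj(chi(C)) with |G| = 8 for each irreducible chi in the table:
  <chi_rho, chi_1> = (1/8)[1*(7)*conj(1) + 1*(3)*conj(1) + 2*(1)*conj(1) + 2*(1)*conj(1) + 2*(-3)*conj(1)]
      = (1/8)[(7) + (3) + (2) + (2) + (-6)] = 8/8 = 1
  <chi_rho, chi_2> = (1/8)[1*(7)*conj(1) + 1*(3)*conj(1) + 2*(1)*conj(1) + 2*(1)*conj(-1) + 2*(-3)*conj(-1)]
      = (1/8)[(7) + (3) + (2) + (-2) + (6)] = 16/8 = 2
  <chi_rho, chi_3> = (1/8)[1*(7)*conj(1) + 1*(3)*conj(1) + 2*(1)*conj(-1) + 2*(1)*conj(1) + 2*(-3)*conj(-1)]
      = (1/8)[(7) + (3) + (-2) + (2) + (6)] = 16/8 = 2
  <chi_rho, chi_4> = (1/8)[1*(7)*conj(1) + 1*(3)*conj(1) + 2*(1)*conj(-1) + 2*(1)*conj(-1) + 2*(-3)*conj(1)]
      = (1/8)[(7) + (3) + (-2) + (-2) + (-6)] = 0/8 = 0
  <chi_rho, chi_5> = (1/8)[1*(7)*conj(2) + 1*(3)*conj(-2) + 2*(1)*conj(0) + 2*(1)*conj(0) + 2*(-3)*conj(0)]
      = (1/8)[(14) + (-6) + (0) + (0) + (0)] = 8/8 = 1
Dimension check: dim(rho) = sum (mult * dim) = 1*1 + 2*1 + 2*1 + 0*1 + 1*2 = 7 = chi_rho(e) = 7.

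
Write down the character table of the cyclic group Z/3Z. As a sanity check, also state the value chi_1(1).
Character table of Z/3Z (irreps indexed chi_0,...,chi_2 with chi_k(m) = zeta_3^(k*m), zeta_3 = exp(2*pi*i/3)):
  irrep \ class  {0} (size 1)  {1} (size 1)    {2} (size 1)  
  chi_0          1             1               1             
  chi_1          1             exp(2*I*pi/3)   exp(-2*I*pi/3)
  chi_2          1             exp(-2*I*pi/3)  exp(2*I*pi/3) 

Spot check: chi_1(1) = zeta_3^(1*1) = zeta_3^1 = exp(2*I*pi/3).

Justification: Z/3Z is abelian, so all 3 irreducible complex representations are 1-dimensional. They are given by chi_k(m) = zeta_3^(k*m) for k = 0,...,2. Row orthogonality: sum_m chi_k(m) conj(chi_l(m)) = 3 * [k = l].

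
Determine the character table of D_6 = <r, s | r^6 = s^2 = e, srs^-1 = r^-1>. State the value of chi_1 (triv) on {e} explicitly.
Conjugacy classes: {e} of size 1, {r^3} of size 1, {r^1, r^5} of size 2, {r^2, r^4} of size 2, {s, sr^2, ...} of size 3, {sr, sr^3, ...} of size 3.
Character table:
  irrep \ class              {e} (size 1)  {r^3} (size 1)  {r^1, r^5} (size 2)  {r^2, r^4} (size 2)  {s, sr^2, ...} (size 3)  {sr, sr^3, ...} (size 3)
  chi_1 (triv)               1             1               1                    1                    1                        1                       
  chi_2 (sign: r->1, s->-1)  1             1               1                    1                    -1                       -1                      
  chi_3 (r->-1, s->1)        1             -1              -1                   1                    1                        -1                      
  chi_4 (r->-1, s->-1)       1             -1              -1                   1                    -1                       1                       
  chi_5 (2d, j=1)            2             -2              1                    -1                   0                        0                       
  chi_6 (2d, j=2)            2             2               -1                   -1                   0                        0                       

Spot check: chi_1 (triv) on {e} = 1.

Derivation: D_6 has order 2*6 = 12 with 6 conjugacy classes, hence 6 irreducibles. Sum of squared dims 1 + 1 + 1 + 1 + 4 + 4 = 12 = |G|. Linear characters come from the abelianisation; the 2-dimensional irreps have character r^k -> 2*cos(2*pi*j*k/6), reflections -> 0.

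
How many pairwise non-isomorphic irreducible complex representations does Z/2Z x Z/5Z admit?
10

Derivation: The number of irreducible complex representations of a finite group equals its number of conjugacy classes. Z/2Z x Z/5Z is abelian of order 10, so every element is its own conjugacy class: 10 classes, so Z/2Z x Z/5Z (order 10) has exactly 10 irreducible complex representations.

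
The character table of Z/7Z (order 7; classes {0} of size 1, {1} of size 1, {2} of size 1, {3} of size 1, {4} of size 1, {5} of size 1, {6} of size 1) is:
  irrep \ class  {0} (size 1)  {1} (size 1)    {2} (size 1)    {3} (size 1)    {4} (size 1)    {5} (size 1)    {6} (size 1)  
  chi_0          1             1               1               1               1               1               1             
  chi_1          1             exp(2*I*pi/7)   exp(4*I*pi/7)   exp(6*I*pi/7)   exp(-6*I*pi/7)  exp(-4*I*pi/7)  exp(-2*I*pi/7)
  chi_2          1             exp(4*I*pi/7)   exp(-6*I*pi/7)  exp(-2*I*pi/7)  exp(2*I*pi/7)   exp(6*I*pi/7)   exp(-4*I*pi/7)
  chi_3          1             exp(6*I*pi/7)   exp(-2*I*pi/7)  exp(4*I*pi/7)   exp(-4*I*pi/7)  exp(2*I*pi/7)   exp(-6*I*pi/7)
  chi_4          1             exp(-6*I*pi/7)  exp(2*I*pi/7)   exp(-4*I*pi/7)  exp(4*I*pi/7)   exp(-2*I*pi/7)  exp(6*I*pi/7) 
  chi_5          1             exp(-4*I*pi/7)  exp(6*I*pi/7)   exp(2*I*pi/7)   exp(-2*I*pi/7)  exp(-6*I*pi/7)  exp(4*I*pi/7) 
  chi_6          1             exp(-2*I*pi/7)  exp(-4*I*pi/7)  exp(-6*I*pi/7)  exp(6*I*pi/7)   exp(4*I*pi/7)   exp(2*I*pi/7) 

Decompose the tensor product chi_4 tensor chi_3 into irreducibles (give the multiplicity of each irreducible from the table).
chi_4 tensor chi_3 = chi_0 (all other irreducibles have multiplicity 0).

Details: The character of a tensor product is the pointwise product (chi_4 * chi_3)(C) = chi_4(C) * chi_3(C):
  {0}: (1)*(1), {1}: (exp(-6*I*pi/7))*(exp(6*I*pi/7)), {2}: (exp(2*I*pi/7))*(exp(-2*I*pi/7)), {3}: (exp(-4*I*pi/7))*(exp(4*I*pi/7)), {4}: (exp(4*I*pi/7))*(exp(-4*I*pi/7)), {5}: (exp(-2*I*pi/7))*(exp(2*I*pi/7)), {6}: (exp(6*I*pi/7))*(exp(-6*I*pi/7))
so (chi_4 * chi_3) takes values
  {0} -> 1, {1} -> 1, {2} -> 1, {3} -> 1, {4} -> 1, {5} -> 1, {6} -> 1.
Now take the inner product of this character with each irreducible chi from the table, <chi_4*chi_3, chi> = (1/7) sum_C |C| (chi_4*chi_3)(C) conj(chi(C)):
  <chi_4*chi_3, chi_0> = (1/7)[1*(1)*conj(1) + 1*(1)*conj(1) + 1*(1)*conj(1) + 1*(1)*conj(1) + 1*(1)*conj(1) + 1*(1)*conj(1) + 1*(1)*conj(1)]
      = (1/7)[(1) + (1) + (1) + (1) + (1) + (1) + (1)] = 7/7 = 1
  <chi_4*chi_3, chi_1> = (1/7)[1*(1)*conj(1) + 1*(1)*conj(exp(2*I*pi/7)) + 1*(1)*conj(exp(4*I*pi/7)) + 1*(1)*conj(exp(6*I*pi/7)) + 1*(1)*conj(exp(-6*I*pi/7)) + 1*(1)*conj(exp(-4*I*pi/7)) + 1*(1)*conj(exp(-2*I*pi/7))]
      = (1/7)[(1) + (exp(-2*I*pi/7)) + (exp(-4*I*pi/7)) + (exp(-6*I*pi/7)) + (exp(6*I*pi/7)) + (exp(4*I*pi/7)) + (exp(2*I*pi/7))] = 0/7 = 0
  <chi_4*chi_3, chi_2> = (1/7)[1*(1)*conj(1) + 1*(1)*conj(exp(4*I*pi/7)) + 1*(1)*conj(exp(-6*I*pi/7)) + 1*(1)*conj(exp(-2*I*pi/7)) + 1*(1)*conj(exp(2*I*pi/7)) + 1*(1)*conj(exp(6*I*pi/7)) + 1*(1)*conj(exp(-4*I*pi/7))]
      = (1/7)[(1) + (exp(-4*I*pi/7)) + (exp(6*I*pi/7)) + (exp(2*I*pi/7)) + (exp(-2*I*pi/7)) + (exp(-6*I*pi/7)) + (exp(4*I*pi/7))] = 0/7 = 0
  <chi_4*chi_3, chi_3> = (1/7)[1*(1)*conj(1) + 1*(1)*conj(exp(6*I*pi/7)) + 1*(1)*conj(exp(-2*I*pi/7)) + 1*(1)*conj(exp(4*I*pi/7)) + 1*(1)*conj(exp(-4*I*pi/7)) + 1*(1)*conj(exp(2*I*pi/7)) + 1*(1)*conj(exp(-6*I*pi/7))]
      = (1/7)[(1) + (exp(-6*I*pi/7)) + (exp(2*I*pi/7)) + (exp(-4*I*pi/7)) + (exp(4*I*pi/7)) + (exp(-2*I*pi/7)) + (exp(6*I*pi/7))] = 0/7 = 0
  <chi_4*chi_3, chi_4> = (1/7)[1*(1)*conj(1) + 1*(1)*conj(exp(-6*I*pi/7)) + 1*(1)*conj(exp(2*I*pi/7)) + 1*(1)*conj(exp(-4*I*pi/7)) + 1*(1)*conj(exp(4*I*pi/7)) + 1*(1)*conj(exp(-2*I*pi/7)) + 1*(1)*conj(exp(6*I*pi/7))]
      = (1/7)[(1) + (exp(6*I*pi/7)) + (exp(-2*I*pi/7)) + (exp(4*I*pi/7)) + (exp(-4*I*pi/7)) + (exp(2*I*pi/7)) + (exp(-6*I*pi/7))] = 0/7 = 0
  <chi_4*chi_3, chi_5> = (1/7)[1*(1)*conj(1) + 1*(1)*conj(exp(-4*I*pi/7)) + 1*(1)*conj(exp(6*I*pi/7)) + 1*(1)*conj(exp(2*I*pi/7)) + 1*(1)*conj(exp(-2*I*pi/7)) + 1*(1)*conj(exp(-6*I*pi/7)) + 1*(1)*conj(exp(4*I*pi/7))]
      = (1/7)[(1) + (exp(4*I*pi/7)) + (exp(-6*I*pi/7)) + (exp(-2*I*pi/7)) + (exp(2*I*pi/7)) + (exp(6*I*pi/7)) + (exp(-4*I*pi/7))] = 0/7 = 0
  <chi_4*chi_3, chi_6> = (1/7)[1*(1)*conj(1) + 1*(1)*conj(exp(-2*I*pi/7)) + 1*(1)*conj(exp(-4*I*pi/7)) + 1*(1)*conj(exp(-6*I*pi/7)) + 1*(1)*conj(exp(6*I*pi/7)) + 1*(1)*conj(exp(4*I*pi/7)) + 1*(1)*conj(exp(2*I*pi/7))]
      = (1/7)[(1) + (exp(2*I*pi/7)) + (exp(4*I*pi/7)) + (exp(6*I*pi/7)) + (exp(-6*I*pi/7)) + (exp(-4*I*pi/7)) + (exp(-2*I*pi/7))] = 0/7 = 0
(Exp terms are combined using exp(i*s)*conj(exp(i*t)) = exp(i*(s-t)), and sums of them are collapsed using the identity that for every m > 1 the m distinct m-th roots of unity sum to 0, e.g. 1 + exp(2*I*pi/3) + exp(-2*I*pi/3) = 0.)
Hence the multiplicities are chi_0: 1. Dimension check: dim(chi_4)*dim(chi_3) = 1*1 = 1 and sum (mult * dim) = 1*1 = 1.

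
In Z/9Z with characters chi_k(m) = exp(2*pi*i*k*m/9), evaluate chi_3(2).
chi_3(2) = zeta_9^6 = exp(-2*I*pi/3)

Details: chi_3(2) = zeta_9^(3*2) = zeta_9^6. Since zeta_9^9 = 1, this equals zeta_9^6 = exp(2*pi*i*6/9) = exp(-2*I*pi/3).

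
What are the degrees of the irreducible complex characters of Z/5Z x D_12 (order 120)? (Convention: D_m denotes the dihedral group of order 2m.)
Dimensions: 1, 1, 1, 1, 1, 1, 1, 1, 1, 1, 1, 1, 1, 1, 1, 1, 1, 1, 1, 1, 2, 2, 2, 2, 2, 2, 2, 2, 2, 2, 2, 2, 2, 2, 2, 2, 2, 2, 2, 2, 2, 2, 2, 2, 2

Explanation: There are 45 irreducibles (= number of conjugacy classes). Their dimensions d_i satisfy sum d_i^2 = |G| = 120: 1 + 1 + 1 + 1 + 1 + 1 + 1 + 1 + 1 + 1 + 1 + 1 + 1 + 1 + 1 + 1 + 1 + 1 + 1 + 1 + 4 + 4 + 4 + 4 + 4 + 4 + 4 + 4 + 4 + 4 + 4 + 4 + 4 + 4 + 4 + 4 + 4 + 4 + 4 + 4 + 4 + 4 + 4 + 4 + 4 = 120. (For the product with Z/5Z: each of the 5 1-dim characters of Z/5Z tensors with each irrep of D_12, giving 5 copies of each D_12-dimension.)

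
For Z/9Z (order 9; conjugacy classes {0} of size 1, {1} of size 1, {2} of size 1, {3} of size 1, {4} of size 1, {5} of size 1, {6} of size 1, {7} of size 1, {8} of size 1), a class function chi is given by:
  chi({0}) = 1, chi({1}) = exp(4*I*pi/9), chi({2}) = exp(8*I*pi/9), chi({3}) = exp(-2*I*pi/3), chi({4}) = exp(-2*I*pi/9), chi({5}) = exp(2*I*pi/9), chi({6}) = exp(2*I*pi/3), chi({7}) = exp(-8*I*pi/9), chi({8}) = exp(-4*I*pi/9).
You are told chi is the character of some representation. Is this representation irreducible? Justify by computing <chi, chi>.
Irreducible: <chi, chi> = 1.

Argument: <chi, chi> = (1/|G|) sum_C |C| * |chi(C)|^2 = (1/9)[1*|1|^2 + 1*|exp(4*I*pi/9)|^2 + 1*|exp(8*I*pi/9)|^2 + 1*|exp(-2*I*pi/3)|^2 + 1*|exp(-2*I*pi/9)|^2 + 1*|exp(2*I*pi/9)|^2 + 1*|exp(2*I*pi/3)|^2 + 1*|exp(-8*I*pi/9)|^2 + 1*|exp(-4*I*pi/9)|^2]
  = (1/9)[(1) + (1) + (1) + (1) + (1) + (1) + (1) + (1) + (1)] = 9/9 = 1.
(Exp terms are combined using exp(i*s)*conj(exp(i*t)) = exp(i*(s-t)), and sums of them are collapsed using the identity that for every m > 1 the m distinct m-th roots of unity sum to 0, e.g. 1 + exp(2*I*pi/3) + exp(-2*I*pi/3) = 0.)
A character is irreducible iff <chi, chi> = 1, so this representation is irreducible.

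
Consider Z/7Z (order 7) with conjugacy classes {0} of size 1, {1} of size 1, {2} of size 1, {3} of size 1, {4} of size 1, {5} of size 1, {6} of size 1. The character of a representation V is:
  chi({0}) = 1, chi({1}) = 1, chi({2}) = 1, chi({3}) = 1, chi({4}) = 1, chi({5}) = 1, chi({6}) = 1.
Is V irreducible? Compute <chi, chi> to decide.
Irreducible: <chi, chi> = 1.

Derivation: <chi, chi> = (1/|G|) sum_C |C| * |chi(C)|^2 = (1/7)[1*|1|^2 + 1*|1|^2 + 1*|1|^2 + 1*|1|^2 + 1*|1|^2 + 1*|1|^2 + 1*|1|^2]
  = (1/7)[(1) + (1) + (1) + (1) + (1) + (1) + (1)] = 7/7 = 1.
(Exp terms are combined using exp(i*s)*conj(exp(i*t)) = exp(i*(s-t)), and sums of them are collapsed using the identity that for every m > 1 the m distinct m-th roots of unity sum to 0, e.g. 1 + exp(2*I*pi/3) + exp(-2*I*pi/3) = 0.)
A character is irreducible iff <chi, chi> = 1, so this representation is irreducible.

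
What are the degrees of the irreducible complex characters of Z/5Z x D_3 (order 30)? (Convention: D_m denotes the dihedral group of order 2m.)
Dimensions: 1, 1, 1, 1, 1, 1, 1, 1, 1, 1, 2, 2, 2, 2, 2

Working: There are 15 irreducibles (= number of conjugacy classes). Their dimensions d_i satisfy sum d_i^2 = |G| = 30: 1 + 1 + 1 + 1 + 1 + 1 + 1 + 1 + 1 + 1 + 4 + 4 + 4 + 4 + 4 = 30. (For the product with Z/5Z: each of the 5 1-dim characters of Z/5Z tensors with each irrep of D_3, giving 5 copies of each D_3-dimension.)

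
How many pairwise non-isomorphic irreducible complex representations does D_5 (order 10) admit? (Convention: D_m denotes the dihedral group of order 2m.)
4

Solution. The number of irreducible complex representations of a finite group equals its number of conjugacy classes. D_5 has 4 conjugacy classes ((n+3)/2 for n odd), so D_5 (order 10) has exactly 4 irreducible complex representations.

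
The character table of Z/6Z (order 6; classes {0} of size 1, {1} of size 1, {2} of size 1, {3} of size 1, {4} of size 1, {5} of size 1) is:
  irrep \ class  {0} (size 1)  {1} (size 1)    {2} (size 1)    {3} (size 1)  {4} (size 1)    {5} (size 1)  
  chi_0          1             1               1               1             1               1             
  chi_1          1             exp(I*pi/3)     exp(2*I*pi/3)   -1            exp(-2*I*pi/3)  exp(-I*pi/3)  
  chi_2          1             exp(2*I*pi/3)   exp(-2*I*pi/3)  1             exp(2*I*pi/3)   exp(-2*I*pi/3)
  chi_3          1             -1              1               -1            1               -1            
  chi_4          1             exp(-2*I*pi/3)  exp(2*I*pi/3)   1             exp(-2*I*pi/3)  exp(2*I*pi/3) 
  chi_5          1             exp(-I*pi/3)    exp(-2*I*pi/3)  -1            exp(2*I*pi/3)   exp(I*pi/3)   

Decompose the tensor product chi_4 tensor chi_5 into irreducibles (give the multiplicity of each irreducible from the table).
chi_4 tensor chi_5 = chi_3 (all other irreducibles have multiplicity 0).

Explanation: The character of a tensor product is the pointwise product (chi_4 * chi_5)(C) = chi_4(C) * chi_5(C):
  {0}: (1)*(1), {1}: (exp(-2*I*pi/3))*(exp(-I*pi/3)), {2}: (exp(2*I*pi/3))*(exp(-2*I*pi/3)), {3}: (1)*(-1), {4}: (exp(-2*I*pi/3))*(exp(2*I*pi/3)), {5}: (exp(2*I*pi/3))*(exp(I*pi/3))
so (chi_4 * chi_5) takes values
  {0} -> 1, {1} -> -1, {2} -> 1, {3} -> -1, {4} -> 1, {5} -> -1.
Now take the inner product of this character with each irreducible chi from the table, <chi_4*chi_5, chi> = (1/6) sum_C |C| (chi_4*chi_5)(C) conj(chi(C)):
  <chi_4*chi_5, chi_0> = (1/6)[1*(1)*conj(1) + 1*(-1)*conj(1) + 1*(1)*conj(1) + 1*(-1)*conj(1) + 1*(1)*conj(1) + 1*(-1)*conj(1)]
      = (1/6)[(1) + (-1) + (1) + (-1) + (1) + (-1)] = 0/6 = 0
  <chi_4*chi_5, chi_1> = (1/6)[1*(1)*conj(1) + 1*(-1)*conj(exp(I*pi/3)) + 1*(1)*conj(exp(2*I*pi/3)) + 1*(-1)*conj(-1) + 1*(1)*conj(exp(-2*I*pi/3)) + 1*(-1)*conj(exp(-I*pi/3))]
      = (1/6)[(1) + (-exp(-I*pi/3)) + (exp(-2*I*pi/3)) + (1) + (exp(2*I*pi/3)) + (-exp(I*pi/3))] = 0/6 = 0
  <chi_4*chi_5, chi_2> = (1/6)[1*(1)*conj(1) + 1*(-1)*conj(exp(2*I*pi/3)) + 1*(1)*conj(exp(-2*I*pi/3)) + 1*(-1)*conj(1) + 1*(1)*conj(exp(2*I*pi/3)) + 1*(-1)*conj(exp(-2*I*pi/3))]
      = (1/6)[(1) + (-exp(-2*I*pi/3)) + (exp(2*I*pi/3)) + (-1) + (exp(-2*I*pi/3)) + (-exp(2*I*pi/3))] = 0/6 = 0
  <chi_4*chi_5, chi_3> = (1/6)[1*(1)*conj(1) + 1*(-1)*conj(-1) + 1*(1)*conj(1) + 1*(-1)*conj(-1) + 1*(1)*conj(1) + 1*(-1)*conj(-1)]
      = (1/6)[(1) + (1) + (1) + (1) + (1) + (1)] = 6/6 = 1
  <chi_4*chi_5, chi_4> = (1/6)[1*(1)*conj(1) + 1*(-1)*conj(exp(-2*I*pi/3)) + 1*(1)*conj(exp(2*I*pi/3)) + 1*(-1)*conj(1) + 1*(1)*conj(exp(-2*I*pi/3)) + 1*(-1)*conj(exp(2*I*pi/3))]
      = (1/6)[(1) + (-exp(2*I*pi/3)) + (exp(-2*I*pi/3)) + (-1) + (exp(2*I*pi/3)) + (-exp(-2*I*pi/3))] = 0/6 = 0
  <chi_4*chi_5, chi_5> = (1/6)[1*(1)*conj(1) + 1*(-1)*conj(exp(-I*pi/3)) + 1*(1)*conj(exp(-2*I*pi/3)) + 1*(-1)*conj(-1) + 1*(1)*conj(exp(2*I*pi/3)) + 1*(-1)*conj(exp(I*pi/3))]
      = (1/6)[(1) + (-exp(I*pi/3)) + (exp(2*I*pi/3)) + (1) + (exp(-2*I*pi/3)) + (-exp(-I*pi/3))] = 0/6 = 0
(Exp terms are combined using exp(i*s)*conj(exp(i*t)) = exp(i*(s-t)), and sums of them are collapsed using the identity that for every m > 1 the m distinct m-th roots of unity sum to 0, e.g. 1 + exp(2*I*pi/3) + exp(-2*I*pi/3) = 0.)
Hence the multiplicities are chi_3: 1. Dimension check: dim(chi_4)*dim(chi_5) = 1*1 = 1 and sum (mult * dim) = 1*1 = 1.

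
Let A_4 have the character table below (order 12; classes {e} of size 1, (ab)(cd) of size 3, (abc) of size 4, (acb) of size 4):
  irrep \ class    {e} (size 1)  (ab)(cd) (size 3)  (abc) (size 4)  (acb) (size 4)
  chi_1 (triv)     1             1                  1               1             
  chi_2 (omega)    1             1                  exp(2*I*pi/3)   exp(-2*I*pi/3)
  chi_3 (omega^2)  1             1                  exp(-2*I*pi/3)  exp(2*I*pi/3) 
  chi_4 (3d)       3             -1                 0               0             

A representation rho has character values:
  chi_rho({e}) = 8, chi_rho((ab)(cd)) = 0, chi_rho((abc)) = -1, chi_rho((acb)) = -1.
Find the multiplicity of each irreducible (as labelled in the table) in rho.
Multiplicities: chi_1: 0, chi_2: 1, chi_3: 1, chi_4: 2.

Details: Use <chi_rho, chi> = (1/|G|) sum_C |C| * chi_rho(C) * conj(chi(C)) with |G| = 12 for each irreducible chi in the table:
  <chi_rho, chi_1> = (1/12)[1*(8)*conj(1) + 3*(0)*conj(1) + 4*(-1)*conj(1) + 4*(-1)*conj(1)]
      = (1/12)[(8) + (0) + (-4) + (-4)] = 0/12 = 0
  <chi_rho, chi_2> = (1/12)[1*(8)*conj(1) + 3*(0)*conj(1) + 4*(-1)*conj(exp(2*I*pi/3)) + 4*(-1)*conj(exp(-2*I*pi/3))]
      = (1/12)[(8) + (0) + (4 + 4*exp(2*I*pi/3)) + (4 + 4*exp(-2*I*pi/3))] = 12/12 = 1
  <chi_rho, chi_3> = (1/12)[1*(8)*conj(1) + 3*(0)*conj(1) + 4*(-1)*conj(exp(-2*I*pi/3)) + 4*(-1)*conj(exp(2*I*pi/3))]
      = (1/12)[(8) + (0) + (4 + 4*exp(-2*I*pi/3)) + (4 + 4*exp(2*I*pi/3))] = 12/12 = 1
  <chi_rho, chi_4> = (1/12)[1*(8)*conj(3) + 3*(0)*conj(-1) + 4*(-1)*conj(0) + 4*(-1)*conj(0)]
      = (1/12)[(24) + (0) + (0) + (0)] = 24/12 = 2
(Exp terms are combined using exp(i*s)*conj(exp(i*t)) = exp(i*(s-t)), and sums of them are collapsed using the identity that for every m > 1 the m distinct m-th roots of unity sum to 0, e.g. 1 + exp(2*I*pi/3) + exp(-2*I*pi/3) = 0.)
Dimension check: dim(rho) = sum (mult * dim) = 0*1 + 1*1 + 1*1 + 2*3 = 8 = chi_rho(e) = 8.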